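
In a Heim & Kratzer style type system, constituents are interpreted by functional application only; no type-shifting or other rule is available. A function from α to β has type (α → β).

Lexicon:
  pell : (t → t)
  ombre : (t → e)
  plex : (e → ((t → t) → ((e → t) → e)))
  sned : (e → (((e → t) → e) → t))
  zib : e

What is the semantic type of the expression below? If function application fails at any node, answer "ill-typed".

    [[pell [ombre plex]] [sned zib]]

ill-typed

[ombre plex]: (t → e) with (e → ((t → t) → ((e → t) → e))) — neither is a function whose domain matches the other; composition fails here.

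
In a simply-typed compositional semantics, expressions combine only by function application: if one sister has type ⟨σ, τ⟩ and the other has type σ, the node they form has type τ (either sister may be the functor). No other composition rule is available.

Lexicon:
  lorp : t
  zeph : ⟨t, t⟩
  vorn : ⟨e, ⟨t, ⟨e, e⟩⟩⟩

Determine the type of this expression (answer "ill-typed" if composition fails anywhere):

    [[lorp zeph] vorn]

ill-typed

[lorp zeph]: zeph is ⟨t, t⟩, lorp is t; result t.
[[lorp zeph] vorn]: t and ⟨e, ⟨t, ⟨e, e⟩⟩⟩ cannot combine by function application — type clash.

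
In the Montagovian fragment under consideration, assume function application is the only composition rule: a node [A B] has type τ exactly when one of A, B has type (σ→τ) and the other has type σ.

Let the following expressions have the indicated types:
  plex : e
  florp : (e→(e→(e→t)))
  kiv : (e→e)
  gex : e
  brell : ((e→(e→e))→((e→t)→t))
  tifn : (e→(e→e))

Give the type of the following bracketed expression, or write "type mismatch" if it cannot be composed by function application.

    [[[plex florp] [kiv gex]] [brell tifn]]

t

[plex florp]: functor florp : (e→(e→(e→t))), argument plex : e; result (e→(e→t)).
[kiv gex]: functor kiv : (e→e), argument gex : e; result e.
[[plex florp] [kiv gex]]: functor [plex florp] : (e→(e→t)), argument [kiv gex] : e; result (e→t).
[brell tifn]: functor brell : ((e→(e→e))→((e→t)→t)), argument tifn : (e→(e→e)); result ((e→t)→t).
[[[plex florp] [kiv gex]] [brell tifn]]: functor [brell tifn] : ((e→t)→t), argument [[plex florp] [kiv gex]] : (e→t); result t.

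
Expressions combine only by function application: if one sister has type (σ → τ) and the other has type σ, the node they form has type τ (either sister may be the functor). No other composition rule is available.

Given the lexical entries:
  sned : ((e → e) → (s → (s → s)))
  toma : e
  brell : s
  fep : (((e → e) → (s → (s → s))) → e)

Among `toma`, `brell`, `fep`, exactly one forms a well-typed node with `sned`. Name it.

fep

toma : e — does not combine with sned.
brell : s — does not combine with sned.
fep — combines: fep : (((e → e) → (s → (s → s))) → e) takes sned : ((e → e) → (s → (s → s))) as argument, giving e.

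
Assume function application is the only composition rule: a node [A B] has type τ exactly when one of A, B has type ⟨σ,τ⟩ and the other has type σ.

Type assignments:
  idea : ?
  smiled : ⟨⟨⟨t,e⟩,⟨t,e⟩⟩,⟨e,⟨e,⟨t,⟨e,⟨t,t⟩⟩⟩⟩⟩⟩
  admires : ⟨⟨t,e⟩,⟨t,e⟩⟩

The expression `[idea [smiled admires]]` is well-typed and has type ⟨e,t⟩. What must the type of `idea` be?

At [idea [smiled admires]] (required: ⟨e,t⟩): [smiled admires] is ⟨e,⟨e,⟨t,⟨e,⟨t,t⟩⟩⟩⟩⟩, which is not a function with range ⟨e,t⟩; hence idea is the functor — type ⟨⟨e,⟨e,⟨t,⟨e,⟨t,t⟩⟩⟩⟩⟩,⟨e,t⟩⟩.

⟨⟨e,⟨e,⟨t,⟨e,⟨t,t⟩⟩⟩⟩⟩,⟨e,t⟩⟩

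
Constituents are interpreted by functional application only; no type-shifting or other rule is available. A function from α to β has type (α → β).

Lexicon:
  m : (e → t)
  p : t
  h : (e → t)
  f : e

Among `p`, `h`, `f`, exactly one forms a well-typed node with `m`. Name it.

p : t — neither side's domain matches the other.
h : (e → t) — neither side's domain matches the other.
f — combines: m : (e → t) takes f : e as argument, giving t.

f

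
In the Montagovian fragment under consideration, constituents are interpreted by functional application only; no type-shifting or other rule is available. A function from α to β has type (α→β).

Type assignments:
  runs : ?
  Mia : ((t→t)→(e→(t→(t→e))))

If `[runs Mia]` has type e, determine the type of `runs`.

[runs Mia] is required to be e. Mia : ((t→t)→(e→(t→(t→e)))) cannot yield e as functor, so runs : (((t→t)→(e→(t→(t→e))))→e).

(((t→t)→(e→(t→(t→e))))→e)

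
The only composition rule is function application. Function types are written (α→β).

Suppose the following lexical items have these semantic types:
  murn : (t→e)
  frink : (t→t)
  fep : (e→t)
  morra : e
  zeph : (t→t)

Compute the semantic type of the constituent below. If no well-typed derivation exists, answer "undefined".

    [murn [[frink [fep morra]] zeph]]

e

[fep morra]: functor fep : (e→t), argument morra : e; result t.
[frink [fep morra]]: functor frink : (t→t), argument [fep morra] : t; result t.
[[frink [fep morra]] zeph]: functor zeph : (t→t), argument [frink [fep morra]] : t; result t.
[murn [[frink [fep morra]] zeph]]: functor murn : (t→e), argument [[frink [fep morra]] zeph] : t; result e.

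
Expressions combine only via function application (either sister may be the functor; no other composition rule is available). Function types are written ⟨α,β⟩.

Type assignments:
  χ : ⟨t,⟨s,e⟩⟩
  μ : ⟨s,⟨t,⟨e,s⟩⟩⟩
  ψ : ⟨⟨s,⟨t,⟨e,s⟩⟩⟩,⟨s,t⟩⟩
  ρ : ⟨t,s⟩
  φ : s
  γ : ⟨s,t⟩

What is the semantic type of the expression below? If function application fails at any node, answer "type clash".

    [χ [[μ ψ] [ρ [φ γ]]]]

⟨s,e⟩

[μ ψ]: ψ is ⟨⟨s,⟨t,⟨e,s⟩⟩⟩,⟨s,t⟩⟩, μ is ⟨s,⟨t,⟨e,s⟩⟩⟩; result ⟨s,t⟩.
[φ γ]: γ is ⟨s,t⟩, φ is s; result t.
[ρ [φ γ]]: ρ is ⟨t,s⟩, [φ γ] is t; result s.
[[μ ψ] [ρ [φ γ]]]: [μ ψ] is ⟨s,t⟩, [ρ [φ γ]] is s; result t.
[χ [[μ ψ] [ρ [φ γ]]]]: χ is ⟨t,⟨s,e⟩⟩, [[μ ψ] [ρ [φ γ]]] is t; result ⟨s,e⟩.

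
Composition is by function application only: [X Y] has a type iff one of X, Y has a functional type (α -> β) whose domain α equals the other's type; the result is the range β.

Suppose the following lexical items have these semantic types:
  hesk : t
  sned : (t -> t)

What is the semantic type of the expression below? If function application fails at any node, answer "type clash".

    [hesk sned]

[hesk sned]: sned is (t -> t), hesk is t; result t.

t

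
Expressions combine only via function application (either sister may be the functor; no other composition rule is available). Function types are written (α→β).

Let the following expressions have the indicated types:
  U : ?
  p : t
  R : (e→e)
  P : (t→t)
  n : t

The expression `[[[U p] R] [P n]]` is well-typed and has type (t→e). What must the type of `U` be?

For [[[U p] R] [P n]] to have type (t→e) with [P n] of type t, [[U p] R] must be the function: [[U p] R] : (t→(t→e)).
For [[U p] R] to have type (t→(t→e)) with R of type (e→e), [U p] must be the function: [U p] : ((e→e)→(t→(t→e))).
For [U p] to have type ((e→e)→(t→(t→e))) with p of type t, U must be the function: U : (t→((e→e)→(t→(t→e)))).

(t→((e→e)→(t→(t→e))))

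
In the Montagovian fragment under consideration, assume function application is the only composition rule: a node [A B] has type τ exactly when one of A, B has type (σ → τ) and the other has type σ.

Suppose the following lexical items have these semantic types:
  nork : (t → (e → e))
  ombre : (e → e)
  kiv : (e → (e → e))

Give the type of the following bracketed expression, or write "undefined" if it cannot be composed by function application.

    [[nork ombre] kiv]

At [nork ombre]: neither (t → (e → e)) nor (e → e) can take the other as argument; the node is ill-typed.

undefined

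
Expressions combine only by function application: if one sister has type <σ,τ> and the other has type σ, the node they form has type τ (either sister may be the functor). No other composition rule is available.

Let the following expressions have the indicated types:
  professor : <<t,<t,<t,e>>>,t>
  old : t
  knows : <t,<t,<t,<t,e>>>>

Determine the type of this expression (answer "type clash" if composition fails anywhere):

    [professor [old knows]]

At [old knows], knows : <t,<t,<t,<t,e>>>> takes old : t, giving <t,<t,<t,e>>>.
At [professor [old knows]], professor : <<t,<t,<t,e>>>,t> takes [old knows] : <t,<t,<t,e>>>, giving t.

t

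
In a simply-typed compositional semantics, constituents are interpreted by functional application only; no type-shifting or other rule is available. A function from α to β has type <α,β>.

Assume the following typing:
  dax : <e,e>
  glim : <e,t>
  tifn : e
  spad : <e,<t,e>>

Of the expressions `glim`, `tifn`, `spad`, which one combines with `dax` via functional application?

glim : <e,t> — no; dax wants e, and glim wants e.
tifn — combines: dax : <e,e> takes tifn : e as argument, giving e.
spad : <e,<t,e>> — no; dax wants e, and spad wants e.

tifn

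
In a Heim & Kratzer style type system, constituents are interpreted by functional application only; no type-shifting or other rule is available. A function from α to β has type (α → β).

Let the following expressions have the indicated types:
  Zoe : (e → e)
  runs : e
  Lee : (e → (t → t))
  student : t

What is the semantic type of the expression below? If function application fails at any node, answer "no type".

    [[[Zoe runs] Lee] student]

At [Zoe runs], Zoe : (e → e) takes runs : e, giving e.
At [[Zoe runs] Lee], Lee : (e → (t → t)) takes [Zoe runs] : e, giving (t → t).
At [[[Zoe runs] Lee] student], [[Zoe runs] Lee] : (t → t) takes student : t, giving t.

t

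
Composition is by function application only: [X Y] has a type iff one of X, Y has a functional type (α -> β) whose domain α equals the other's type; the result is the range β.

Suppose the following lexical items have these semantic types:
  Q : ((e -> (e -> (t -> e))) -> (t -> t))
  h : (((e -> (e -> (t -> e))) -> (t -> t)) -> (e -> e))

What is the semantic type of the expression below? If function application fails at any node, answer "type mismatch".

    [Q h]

(e -> e)

[Q h] — h of type (((e -> (e -> (t -> e))) -> (t -> t)) -> (e -> e)) combines with Q of type ((e -> (e -> (t -> e))) -> (t -> t)): type (e -> e).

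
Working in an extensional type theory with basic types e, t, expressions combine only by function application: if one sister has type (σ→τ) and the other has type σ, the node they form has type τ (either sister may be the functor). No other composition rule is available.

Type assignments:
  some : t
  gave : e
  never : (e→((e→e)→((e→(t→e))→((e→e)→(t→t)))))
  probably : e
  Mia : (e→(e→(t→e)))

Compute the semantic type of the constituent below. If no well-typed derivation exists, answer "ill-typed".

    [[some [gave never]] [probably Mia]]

[gave never] — never of type (e→((e→e)→((e→(t→e))→((e→e)→(t→t))))) combines with gave of type e: type ((e→e)→((e→(t→e))→((e→e)→(t→t)))).
[some [gave never]]: t with ((e→e)→((e→(t→e))→((e→e)→(t→t)))) — neither is a function whose domain matches the other; composition fails here.

ill-typed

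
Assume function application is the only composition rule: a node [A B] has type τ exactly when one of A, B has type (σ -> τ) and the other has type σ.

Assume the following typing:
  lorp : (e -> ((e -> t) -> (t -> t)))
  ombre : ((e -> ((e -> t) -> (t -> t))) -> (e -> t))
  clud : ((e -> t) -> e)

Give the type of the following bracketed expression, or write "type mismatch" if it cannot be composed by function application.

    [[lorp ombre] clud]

[lorp ombre] — ombre of type ((e -> ((e -> t) -> (t -> t))) -> (e -> t)) combines with lorp of type (e -> ((e -> t) -> (t -> t))): type (e -> t).
[[lorp ombre] clud] — clud of type ((e -> t) -> e) combines with [lorp ombre] of type (e -> t): type e.

e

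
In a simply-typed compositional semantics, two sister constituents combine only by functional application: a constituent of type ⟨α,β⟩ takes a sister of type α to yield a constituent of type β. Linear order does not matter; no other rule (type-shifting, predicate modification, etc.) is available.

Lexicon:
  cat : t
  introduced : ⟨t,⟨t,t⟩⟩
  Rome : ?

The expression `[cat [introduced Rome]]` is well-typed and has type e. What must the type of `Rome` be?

At [cat [introduced Rome]] (required: e): cat is t, which is not a function with range e; hence [introduced Rome] is the functor — type ⟨t,e⟩.
At [introduced Rome] (required: ⟨t,e⟩): introduced is ⟨t,⟨t,t⟩⟩, which is not a function with range ⟨t,e⟩; hence Rome is the functor — type ⟨⟨t,⟨t,t⟩⟩,⟨t,e⟩⟩.

⟨⟨t,⟨t,t⟩⟩,⟨t,e⟩⟩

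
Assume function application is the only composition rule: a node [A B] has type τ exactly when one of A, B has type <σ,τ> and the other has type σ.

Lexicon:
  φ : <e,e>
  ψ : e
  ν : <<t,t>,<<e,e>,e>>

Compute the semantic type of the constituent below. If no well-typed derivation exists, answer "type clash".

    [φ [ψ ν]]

type clash

At [ψ ν]: neither e nor <<t,t>,<<e,e>,e>> can take the other as argument; the node is ill-typed.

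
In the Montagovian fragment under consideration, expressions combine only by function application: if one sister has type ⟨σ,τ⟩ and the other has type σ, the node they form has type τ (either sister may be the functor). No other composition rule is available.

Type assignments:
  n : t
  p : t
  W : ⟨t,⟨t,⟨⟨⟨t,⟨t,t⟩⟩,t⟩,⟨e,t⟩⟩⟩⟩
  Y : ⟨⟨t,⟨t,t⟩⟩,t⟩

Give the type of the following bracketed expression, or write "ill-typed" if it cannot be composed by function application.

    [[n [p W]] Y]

⟨e,t⟩

[p W]: ⟨t,⟨t,⟨⟨⟨t,⟨t,t⟩⟩,t⟩,⟨e,t⟩⟩⟩⟩ applied to t yields ⟨t,⟨⟨⟨t,⟨t,t⟩⟩,t⟩,⟨e,t⟩⟩⟩.
[n [p W]]: ⟨t,⟨⟨⟨t,⟨t,t⟩⟩,t⟩,⟨e,t⟩⟩⟩ applied to t yields ⟨⟨⟨t,⟨t,t⟩⟩,t⟩,⟨e,t⟩⟩.
[[n [p W]] Y]: ⟨⟨⟨t,⟨t,t⟩⟩,t⟩,⟨e,t⟩⟩ applied to ⟨⟨t,⟨t,t⟩⟩,t⟩ yields ⟨e,t⟩.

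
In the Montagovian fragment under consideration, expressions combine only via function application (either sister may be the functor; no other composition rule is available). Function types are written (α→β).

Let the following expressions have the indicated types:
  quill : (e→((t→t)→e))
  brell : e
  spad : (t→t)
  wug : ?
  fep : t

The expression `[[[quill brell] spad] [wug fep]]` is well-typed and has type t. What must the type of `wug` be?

(t→(e→t))

For [[[quill brell] spad] [wug fep]] to have type t with [[quill brell] spad] of type e, [wug fep] must be the function: [wug fep] : (e→t).
For [wug fep] to have type (e→t) with fep of type t, wug must be the function: wug : (t→(e→t)).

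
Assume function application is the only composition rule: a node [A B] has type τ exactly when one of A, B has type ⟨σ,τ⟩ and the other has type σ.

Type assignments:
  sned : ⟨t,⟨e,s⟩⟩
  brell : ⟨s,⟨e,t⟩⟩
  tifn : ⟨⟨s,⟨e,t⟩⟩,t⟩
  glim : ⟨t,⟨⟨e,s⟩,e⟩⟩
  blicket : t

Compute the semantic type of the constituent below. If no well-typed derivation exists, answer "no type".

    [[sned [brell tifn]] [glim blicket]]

[brell tifn] — tifn of type ⟨⟨s,⟨e,t⟩⟩,t⟩ combines with brell of type ⟨s,⟨e,t⟩⟩: type t.
[sned [brell tifn]] — sned of type ⟨t,⟨e,s⟩⟩ combines with [brell tifn] of type t: type ⟨e,s⟩.
[glim blicket] — glim of type ⟨t,⟨⟨e,s⟩,e⟩⟩ combines with blicket of type t: type ⟨⟨e,s⟩,e⟩.
[[sned [brell tifn]] [glim blicket]] — [glim blicket] of type ⟨⟨e,s⟩,e⟩ combines with [sned [brell tifn]] of type ⟨e,s⟩: type e.

e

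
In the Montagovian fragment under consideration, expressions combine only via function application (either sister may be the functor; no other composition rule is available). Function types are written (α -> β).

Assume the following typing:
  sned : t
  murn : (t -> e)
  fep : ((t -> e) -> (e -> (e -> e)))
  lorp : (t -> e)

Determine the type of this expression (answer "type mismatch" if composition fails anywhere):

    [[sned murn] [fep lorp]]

(e -> e)

[sned murn]: murn is (t -> e), sned is t; result e.
[fep lorp]: fep is ((t -> e) -> (e -> (e -> e))), lorp is (t -> e); result (e -> (e -> e)).
[[sned murn] [fep lorp]]: [fep lorp] is (e -> (e -> e)), [sned murn] is e; result (e -> e).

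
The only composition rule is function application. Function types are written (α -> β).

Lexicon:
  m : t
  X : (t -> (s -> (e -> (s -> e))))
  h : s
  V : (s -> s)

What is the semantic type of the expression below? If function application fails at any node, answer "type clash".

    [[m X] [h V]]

[m X]: (t -> (s -> (e -> (s -> e)))) applied to t yields (s -> (e -> (s -> e))).
[h V]: (s -> s) applied to s yields s.
[[m X] [h V]]: (s -> (e -> (s -> e))) applied to s yields (e -> (s -> e)).

(e -> (s -> e))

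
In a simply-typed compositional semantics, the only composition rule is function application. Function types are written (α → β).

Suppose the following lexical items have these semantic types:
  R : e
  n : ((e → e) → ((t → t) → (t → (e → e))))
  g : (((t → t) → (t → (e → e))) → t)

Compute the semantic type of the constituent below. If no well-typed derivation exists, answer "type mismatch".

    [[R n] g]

type mismatch

At [R n]: neither e nor ((e → e) → ((t → t) → (t → (e → e)))) can take the other as argument; the node is ill-typed.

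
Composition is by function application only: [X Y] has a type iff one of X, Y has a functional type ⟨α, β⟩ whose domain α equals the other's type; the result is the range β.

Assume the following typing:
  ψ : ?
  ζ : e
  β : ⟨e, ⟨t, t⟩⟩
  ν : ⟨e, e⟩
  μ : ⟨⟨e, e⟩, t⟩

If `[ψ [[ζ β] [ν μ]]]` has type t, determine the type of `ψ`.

[ψ [[ζ β] [ν μ]]] must have type t. The sister [[ζ β] [ν μ]] has type t; that is not a function onto t, so ψ must be the functor, of type ⟨t, t⟩.

⟨t, t⟩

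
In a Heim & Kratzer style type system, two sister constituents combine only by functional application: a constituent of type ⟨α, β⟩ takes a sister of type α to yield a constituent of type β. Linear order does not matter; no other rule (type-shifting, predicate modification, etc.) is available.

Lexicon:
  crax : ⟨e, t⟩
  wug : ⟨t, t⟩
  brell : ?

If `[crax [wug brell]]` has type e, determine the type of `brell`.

⟨⟨t, t⟩, ⟨⟨e, t⟩, e⟩⟩

[crax [wug brell]] is required to be e. crax : ⟨e, t⟩ cannot yield e as functor, so [wug brell] : ⟨⟨e, t⟩, e⟩.
[wug brell] is required to be ⟨⟨e, t⟩, e⟩. wug : ⟨t, t⟩ cannot yield ⟨⟨e, t⟩, e⟩ as functor, so brell : ⟨⟨t, t⟩, ⟨⟨e, t⟩, e⟩⟩.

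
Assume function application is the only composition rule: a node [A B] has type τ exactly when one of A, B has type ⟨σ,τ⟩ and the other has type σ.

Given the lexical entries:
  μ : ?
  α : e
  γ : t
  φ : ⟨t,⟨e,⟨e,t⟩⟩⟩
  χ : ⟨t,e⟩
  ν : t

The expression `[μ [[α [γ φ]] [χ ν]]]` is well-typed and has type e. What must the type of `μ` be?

[μ [[α [γ φ]] [χ ν]]] must have type e. The sister [[α [γ φ]] [χ ν]] has type t; that is not a function onto e, so μ must be the functor, of type ⟨t,e⟩.

⟨t,e⟩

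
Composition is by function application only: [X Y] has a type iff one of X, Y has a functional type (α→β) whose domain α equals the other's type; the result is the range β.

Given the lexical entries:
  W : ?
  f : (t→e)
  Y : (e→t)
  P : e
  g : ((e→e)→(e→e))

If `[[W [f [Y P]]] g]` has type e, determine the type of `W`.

For [[W [f [Y P]]] g] to have type e with g of type ((e→e)→(e→e)), [W [f [Y P]]] must be the function: [W [f [Y P]]] : (((e→e)→(e→e))→e).
For [W [f [Y P]]] to have type (((e→e)→(e→e))→e) with [f [Y P]] of type e, W must be the function: W : (e→(((e→e)→(e→e))→e)).

(e→(((e→e)→(e→e))→e))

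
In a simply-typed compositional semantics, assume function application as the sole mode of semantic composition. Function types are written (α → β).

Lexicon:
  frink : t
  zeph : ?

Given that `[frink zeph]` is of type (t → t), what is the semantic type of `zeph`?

[frink zeph] must have type (t → t). The sister frink has type t; that is not a function onto (t → t), so zeph must be the functor, of type (t → (t → t)).

(t → (t → t))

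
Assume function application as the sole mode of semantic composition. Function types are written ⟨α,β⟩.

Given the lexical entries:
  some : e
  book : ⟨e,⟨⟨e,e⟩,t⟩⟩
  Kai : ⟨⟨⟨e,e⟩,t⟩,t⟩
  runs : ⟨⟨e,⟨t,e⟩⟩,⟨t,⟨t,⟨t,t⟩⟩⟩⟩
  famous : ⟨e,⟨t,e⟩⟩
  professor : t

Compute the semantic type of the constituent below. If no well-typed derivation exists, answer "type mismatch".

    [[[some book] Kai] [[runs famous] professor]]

⟨t,t⟩

[some book]: functor book : ⟨e,⟨⟨e,e⟩,t⟩⟩, argument some : e; result ⟨⟨e,e⟩,t⟩.
[[some book] Kai]: functor Kai : ⟨⟨⟨e,e⟩,t⟩,t⟩, argument [some book] : ⟨⟨e,e⟩,t⟩; result t.
[runs famous]: functor runs : ⟨⟨e,⟨t,e⟩⟩,⟨t,⟨t,⟨t,t⟩⟩⟩⟩, argument famous : ⟨e,⟨t,e⟩⟩; result ⟨t,⟨t,⟨t,t⟩⟩⟩.
[[runs famous] professor]: functor [runs famous] : ⟨t,⟨t,⟨t,t⟩⟩⟩, argument professor : t; result ⟨t,⟨t,t⟩⟩.
[[[some book] Kai] [[runs famous] professor]]: functor [[runs famous] professor] : ⟨t,⟨t,t⟩⟩, argument [[some book] Kai] : t; result ⟨t,t⟩.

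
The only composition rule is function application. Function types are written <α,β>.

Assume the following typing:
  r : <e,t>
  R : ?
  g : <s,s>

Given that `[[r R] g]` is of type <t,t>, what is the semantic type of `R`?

At [[r R] g] (required: <t,t>): g is <s,s>, which is not a function with range <t,t>; hence [r R] is the functor — type <<s,s>,<t,t>>.
At [r R] (required: <<s,s>,<t,t>>): r is <e,t>, which is not a function with range <<s,s>,<t,t>>; hence R is the functor — type <<e,t>,<<s,s>,<t,t>>>.

<<e,t>,<<s,s>,<t,t>>>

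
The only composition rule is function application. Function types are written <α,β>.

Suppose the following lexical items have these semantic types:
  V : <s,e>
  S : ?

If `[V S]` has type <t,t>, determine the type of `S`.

[V S] is required to be <t,t>. V : <s,e> cannot yield <t,t> as functor, so S : <<s,e>,<t,t>>.

<<s,e>,<t,t>>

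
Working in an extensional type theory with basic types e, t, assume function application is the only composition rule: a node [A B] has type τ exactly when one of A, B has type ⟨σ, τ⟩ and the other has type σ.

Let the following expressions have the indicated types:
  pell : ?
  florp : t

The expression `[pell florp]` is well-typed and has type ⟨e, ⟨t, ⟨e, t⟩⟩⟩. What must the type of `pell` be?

[pell florp] is required to be ⟨e, ⟨t, ⟨e, t⟩⟩⟩. florp : t cannot yield ⟨e, ⟨t, ⟨e, t⟩⟩⟩ as functor, so pell : ⟨t, ⟨e, ⟨t, ⟨e, t⟩⟩⟩⟩.

⟨t, ⟨e, ⟨t, ⟨e, t⟩⟩⟩⟩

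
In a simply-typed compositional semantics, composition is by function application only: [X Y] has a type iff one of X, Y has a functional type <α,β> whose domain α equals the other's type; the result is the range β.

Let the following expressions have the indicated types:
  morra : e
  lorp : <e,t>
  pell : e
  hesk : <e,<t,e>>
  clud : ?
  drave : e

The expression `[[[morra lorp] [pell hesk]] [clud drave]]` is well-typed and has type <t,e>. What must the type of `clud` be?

For [[[morra lorp] [pell hesk]] [clud drave]] to have type <t,e> with [[morra lorp] [pell hesk]] of type e, [clud drave] must be the function: [clud drave] : <e,<t,e>>.
For [clud drave] to have type <e,<t,e>> with drave of type e, clud must be the function: clud : <e,<e,<t,e>>>.

<e,<e,<t,e>>>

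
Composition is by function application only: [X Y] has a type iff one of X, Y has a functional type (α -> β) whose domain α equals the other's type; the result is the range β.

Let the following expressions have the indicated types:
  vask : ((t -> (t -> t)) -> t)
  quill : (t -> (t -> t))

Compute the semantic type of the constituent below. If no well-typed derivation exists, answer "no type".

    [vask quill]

[vask quill]: vask is ((t -> (t -> t)) -> t), quill is (t -> (t -> t)); result t.

t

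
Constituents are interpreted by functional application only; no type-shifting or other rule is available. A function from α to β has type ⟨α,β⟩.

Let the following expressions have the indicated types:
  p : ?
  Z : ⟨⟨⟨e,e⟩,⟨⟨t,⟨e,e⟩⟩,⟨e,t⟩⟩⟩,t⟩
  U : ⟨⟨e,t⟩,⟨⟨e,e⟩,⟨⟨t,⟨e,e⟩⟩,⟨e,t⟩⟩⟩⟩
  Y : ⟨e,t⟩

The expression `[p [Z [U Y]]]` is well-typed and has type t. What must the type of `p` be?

⟨t,t⟩

At [p [Z [U Y]]] (required: t): [Z [U Y]] is t, which is not a function with range t; hence p is the functor — type ⟨t,t⟩.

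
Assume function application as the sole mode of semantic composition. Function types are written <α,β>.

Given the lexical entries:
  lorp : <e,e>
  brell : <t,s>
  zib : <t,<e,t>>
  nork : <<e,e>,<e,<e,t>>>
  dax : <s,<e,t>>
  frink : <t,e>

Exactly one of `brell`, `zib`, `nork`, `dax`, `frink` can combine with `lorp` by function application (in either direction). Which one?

nork

brell : <t,s> — neither side's domain matches the other.
zib : <t,<e,t>> — neither side's domain matches the other.
nork — combines: nork : <<e,e>,<e,<e,t>>> takes lorp : <e,e> as argument, giving <e,<e,t>>.
dax : <s,<e,t>> — neither side's domain matches the other.
frink : <t,e> — neither side's domain matches the other.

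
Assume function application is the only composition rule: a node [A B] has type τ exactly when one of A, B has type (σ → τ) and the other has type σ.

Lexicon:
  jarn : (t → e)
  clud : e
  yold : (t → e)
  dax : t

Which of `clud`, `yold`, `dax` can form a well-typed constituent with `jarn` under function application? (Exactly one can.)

clud : e — does not combine with jarn.
yold : (t → e) — does not combine with jarn.
dax — combines: jarn : (t → e) takes dax : t as argument, giving e.

dax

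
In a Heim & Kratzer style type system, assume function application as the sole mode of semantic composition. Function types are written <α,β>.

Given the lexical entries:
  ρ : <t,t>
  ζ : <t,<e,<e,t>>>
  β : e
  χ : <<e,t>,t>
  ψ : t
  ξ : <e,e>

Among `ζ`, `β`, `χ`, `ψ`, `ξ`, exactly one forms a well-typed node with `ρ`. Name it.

ψ

ζ : <t,<e,<e,t>>> — ρ needs t; ζ needs t; neither fits.
β : e — ρ needs t; β needs nothing (atomic); neither fits.
χ : <<e,t>,t> — ρ needs t; χ needs <e,t>; neither fits.
ψ — combines: ρ : <t,t> takes ψ : t as argument, giving t.
ξ : <e,e> — ρ needs t; ξ needs e; neither fits.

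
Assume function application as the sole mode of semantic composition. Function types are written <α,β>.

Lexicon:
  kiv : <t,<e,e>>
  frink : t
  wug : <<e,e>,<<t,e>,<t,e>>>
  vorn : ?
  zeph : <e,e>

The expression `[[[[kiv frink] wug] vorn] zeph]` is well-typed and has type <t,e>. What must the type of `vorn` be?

[[[[kiv frink] wug] vorn] zeph] is required to be <t,e>. zeph : <e,e> cannot yield <t,e> as functor, so [[[kiv frink] wug] vorn] : <<e,e>,<t,e>>.
[[[kiv frink] wug] vorn] is required to be <<e,e>,<t,e>>. [[kiv frink] wug] : <<t,e>,<t,e>> cannot yield <<e,e>,<t,e>> as functor, so vorn : <<<t,e>,<t,e>>,<<e,e>,<t,e>>>.

<<<t,e>,<t,e>>,<<e,e>,<t,e>>>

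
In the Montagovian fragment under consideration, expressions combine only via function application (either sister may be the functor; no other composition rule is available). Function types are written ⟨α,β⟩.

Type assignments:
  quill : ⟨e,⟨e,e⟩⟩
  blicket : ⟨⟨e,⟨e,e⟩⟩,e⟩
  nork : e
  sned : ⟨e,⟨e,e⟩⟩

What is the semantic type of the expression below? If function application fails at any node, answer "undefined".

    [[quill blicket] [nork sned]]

e

[quill blicket] — blicket of type ⟨⟨e,⟨e,e⟩⟩,e⟩ combines with quill of type ⟨e,⟨e,e⟩⟩: type e.
[nork sned] — sned of type ⟨e,⟨e,e⟩⟩ combines with nork of type e: type ⟨e,e⟩.
[[quill blicket] [nork sned]] — [nork sned] of type ⟨e,e⟩ combines with [quill blicket] of type e: type e.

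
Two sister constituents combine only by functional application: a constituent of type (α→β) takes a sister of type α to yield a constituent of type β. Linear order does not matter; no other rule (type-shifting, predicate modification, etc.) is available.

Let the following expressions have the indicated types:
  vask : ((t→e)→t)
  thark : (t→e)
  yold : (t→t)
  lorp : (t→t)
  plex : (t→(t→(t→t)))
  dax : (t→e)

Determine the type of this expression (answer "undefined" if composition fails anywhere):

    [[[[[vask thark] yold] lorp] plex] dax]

[vask thark]: vask is ((t→e)→t), thark is (t→e); result t.
[[vask thark] yold]: yold is (t→t), [vask thark] is t; result t.
[[[vask thark] yold] lorp]: lorp is (t→t), [[vask thark] yold] is t; result t.
[[[[vask thark] yold] lorp] plex]: plex is (t→(t→(t→t))), [[[vask thark] yold] lorp] is t; result (t→(t→t)).
[[[[[vask thark] yold] lorp] plex] dax]: (t→(t→t)) with (t→e) — neither is a function whose domain matches the other; composition fails here.

undefined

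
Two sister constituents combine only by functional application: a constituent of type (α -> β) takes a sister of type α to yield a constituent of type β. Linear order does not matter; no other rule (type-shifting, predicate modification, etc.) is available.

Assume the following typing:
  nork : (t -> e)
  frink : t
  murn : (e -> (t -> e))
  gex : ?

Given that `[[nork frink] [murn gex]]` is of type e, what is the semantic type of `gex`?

At [[nork frink] [murn gex]] (required: e): [nork frink] is e, which is not a function with range e; hence [murn gex] is the functor — type (e -> e).
At [murn gex] (required: (e -> e)): murn is (e -> (t -> e)), which is not a function with range (e -> e); hence gex is the functor — type ((e -> (t -> e)) -> (e -> e)).

((e -> (t -> e)) -> (e -> e))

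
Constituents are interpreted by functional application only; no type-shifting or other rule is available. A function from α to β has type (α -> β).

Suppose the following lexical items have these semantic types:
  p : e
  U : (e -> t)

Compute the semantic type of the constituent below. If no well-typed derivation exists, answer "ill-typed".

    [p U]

[p U]: (e -> t) applied to e yields t.

t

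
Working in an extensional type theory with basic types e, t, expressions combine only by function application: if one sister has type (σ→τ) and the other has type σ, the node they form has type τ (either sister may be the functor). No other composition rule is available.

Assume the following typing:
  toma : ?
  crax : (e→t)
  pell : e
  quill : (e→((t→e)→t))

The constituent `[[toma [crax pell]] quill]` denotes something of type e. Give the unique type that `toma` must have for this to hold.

(t→((e→((t→e)→t))→e))

[[toma [crax pell]] quill] is required to be e. quill : (e→((t→e)→t)) cannot yield e as functor, so [toma [crax pell]] : ((e→((t→e)→t))→e).
[toma [crax pell]] is required to be ((e→((t→e)→t))→e). [crax pell] : t cannot yield ((e→((t→e)→t))→e) as functor, so toma : (t→((e→((t→e)→t))→e)).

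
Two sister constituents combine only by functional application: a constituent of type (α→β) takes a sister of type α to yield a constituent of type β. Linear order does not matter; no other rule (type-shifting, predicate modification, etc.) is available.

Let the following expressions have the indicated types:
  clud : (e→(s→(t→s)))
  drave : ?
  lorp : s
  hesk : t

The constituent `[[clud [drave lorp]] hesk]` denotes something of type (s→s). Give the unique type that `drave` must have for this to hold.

(s→((e→(s→(t→s)))→(t→(s→s))))

[[clud [drave lorp]] hesk] is required to be (s→s). hesk : t cannot yield (s→s) as functor, so [clud [drave lorp]] : (t→(s→s)).
[clud [drave lorp]] is required to be (t→(s→s)). clud : (e→(s→(t→s))) cannot yield (t→(s→s)) as functor, so [drave lorp] : ((e→(s→(t→s)))→(t→(s→s))).
[drave lorp] is required to be ((e→(s→(t→s)))→(t→(s→s))). lorp : s cannot yield ((e→(s→(t→s)))→(t→(s→s))) as functor, so drave : (s→((e→(s→(t→s)))→(t→(s→s)))).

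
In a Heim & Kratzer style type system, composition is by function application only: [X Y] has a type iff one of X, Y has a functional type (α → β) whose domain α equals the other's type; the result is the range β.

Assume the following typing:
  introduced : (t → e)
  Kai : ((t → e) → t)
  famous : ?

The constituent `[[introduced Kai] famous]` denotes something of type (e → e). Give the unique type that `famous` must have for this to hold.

(t → (e → e))

For [[introduced Kai] famous] to have type (e → e) with [introduced Kai] of type t, famous must be the function: famous : (t → (e → e)).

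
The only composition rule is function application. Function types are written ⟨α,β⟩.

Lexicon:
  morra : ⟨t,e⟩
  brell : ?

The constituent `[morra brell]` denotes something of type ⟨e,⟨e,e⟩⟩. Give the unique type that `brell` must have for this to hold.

⟨⟨t,e⟩,⟨e,⟨e,e⟩⟩⟩

[morra brell] is required to be ⟨e,⟨e,e⟩⟩. morra : ⟨t,e⟩ cannot yield ⟨e,⟨e,e⟩⟩ as functor, so brell : ⟨⟨t,e⟩,⟨e,⟨e,e⟩⟩⟩.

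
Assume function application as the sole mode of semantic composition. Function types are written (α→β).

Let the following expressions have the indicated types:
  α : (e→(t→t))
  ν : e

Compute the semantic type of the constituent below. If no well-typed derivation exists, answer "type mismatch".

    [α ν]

[α ν]: (e→(t→t)) applied to e yields (t→t).

(t→t)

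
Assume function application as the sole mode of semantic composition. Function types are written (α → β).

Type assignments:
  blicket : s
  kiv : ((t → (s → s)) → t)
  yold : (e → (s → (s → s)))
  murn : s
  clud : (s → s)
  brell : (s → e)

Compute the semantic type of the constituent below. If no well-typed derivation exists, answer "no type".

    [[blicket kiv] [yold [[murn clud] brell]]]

[blicket kiv]: s and ((t → (s → s)) → t) cannot combine by function application — type clash.

no type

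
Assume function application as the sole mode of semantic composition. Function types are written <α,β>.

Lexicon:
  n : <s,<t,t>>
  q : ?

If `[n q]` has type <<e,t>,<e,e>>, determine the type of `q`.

At [n q] (required: <<e,t>,<e,e>>): n is <s,<t,t>>, which is not a function with range <<e,t>,<e,e>>; hence q is the functor — type <<s,<t,t>>,<<e,t>,<e,e>>>.

<<s,<t,t>>,<<e,t>,<e,e>>>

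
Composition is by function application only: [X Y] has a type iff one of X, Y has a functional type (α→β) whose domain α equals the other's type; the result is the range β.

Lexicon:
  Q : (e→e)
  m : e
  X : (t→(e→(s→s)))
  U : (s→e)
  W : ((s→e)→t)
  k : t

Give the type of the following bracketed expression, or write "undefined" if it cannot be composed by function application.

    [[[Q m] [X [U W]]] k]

undefined

At [Q m], Q : (e→e) takes m : e, giving e.
At [U W], W : ((s→e)→t) takes U : (s→e), giving t.
At [X [U W]], X : (t→(e→(s→s))) takes [U W] : t, giving (e→(s→s)).
At [[Q m] [X [U W]]], [X [U W]] : (e→(s→s)) takes [Q m] : e, giving (s→s).
At [[[Q m] [X [U W]]] k]: neither (s→s) nor t can take the other as argument; the node is ill-typed.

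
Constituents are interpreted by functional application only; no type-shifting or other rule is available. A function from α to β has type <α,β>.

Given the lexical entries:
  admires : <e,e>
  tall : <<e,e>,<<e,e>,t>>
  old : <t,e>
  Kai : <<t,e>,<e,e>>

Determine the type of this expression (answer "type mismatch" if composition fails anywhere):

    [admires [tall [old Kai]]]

t

At [old Kai], Kai : <<t,e>,<e,e>> takes old : <t,e>, giving <e,e>.
At [tall [old Kai]], tall : <<e,e>,<<e,e>,t>> takes [old Kai] : <e,e>, giving <<e,e>,t>.
At [admires [tall [old Kai]]], [tall [old Kai]] : <<e,e>,t> takes admires : <e,e>, giving t.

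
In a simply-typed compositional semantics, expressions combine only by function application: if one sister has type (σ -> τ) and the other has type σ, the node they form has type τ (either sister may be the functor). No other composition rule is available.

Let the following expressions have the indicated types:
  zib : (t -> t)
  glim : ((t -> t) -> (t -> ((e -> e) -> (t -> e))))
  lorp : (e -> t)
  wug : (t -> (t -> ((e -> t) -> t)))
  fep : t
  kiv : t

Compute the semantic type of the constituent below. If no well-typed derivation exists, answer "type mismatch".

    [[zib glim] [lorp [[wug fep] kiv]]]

[zib glim]: functor glim : ((t -> t) -> (t -> ((e -> e) -> (t -> e)))), argument zib : (t -> t); result (t -> ((e -> e) -> (t -> e))).
[wug fep]: functor wug : (t -> (t -> ((e -> t) -> t))), argument fep : t; result (t -> ((e -> t) -> t)).
[[wug fep] kiv]: functor [wug fep] : (t -> ((e -> t) -> t)), argument kiv : t; result ((e -> t) -> t).
[lorp [[wug fep] kiv]]: functor [[wug fep] kiv] : ((e -> t) -> t), argument lorp : (e -> t); result t.
[[zib glim] [lorp [[wug fep] kiv]]]: functor [zib glim] : (t -> ((e -> e) -> (t -> e))), argument [lorp [[wug fep] kiv]] : t; result ((e -> e) -> (t -> e)).

((e -> e) -> (t -> e))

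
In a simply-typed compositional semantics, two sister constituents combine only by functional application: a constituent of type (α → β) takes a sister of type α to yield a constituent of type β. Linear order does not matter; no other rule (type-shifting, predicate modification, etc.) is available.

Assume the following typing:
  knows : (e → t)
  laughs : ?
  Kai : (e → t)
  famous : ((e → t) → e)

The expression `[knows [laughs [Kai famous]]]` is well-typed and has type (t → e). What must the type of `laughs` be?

[knows [laughs [Kai famous]]] must have type (t → e). The sister knows has type (e → t); that is not a function onto (t → e), so [laughs [Kai famous]] must be the functor, of type ((e → t) → (t → e)).
[laughs [Kai famous]] must have type ((e → t) → (t → e)). The sister [Kai famous] has type e; that is not a function onto ((e → t) → (t → e)), so laughs must be the functor, of type (e → ((e → t) → (t → e))).

(e → ((e → t) → (t → e)))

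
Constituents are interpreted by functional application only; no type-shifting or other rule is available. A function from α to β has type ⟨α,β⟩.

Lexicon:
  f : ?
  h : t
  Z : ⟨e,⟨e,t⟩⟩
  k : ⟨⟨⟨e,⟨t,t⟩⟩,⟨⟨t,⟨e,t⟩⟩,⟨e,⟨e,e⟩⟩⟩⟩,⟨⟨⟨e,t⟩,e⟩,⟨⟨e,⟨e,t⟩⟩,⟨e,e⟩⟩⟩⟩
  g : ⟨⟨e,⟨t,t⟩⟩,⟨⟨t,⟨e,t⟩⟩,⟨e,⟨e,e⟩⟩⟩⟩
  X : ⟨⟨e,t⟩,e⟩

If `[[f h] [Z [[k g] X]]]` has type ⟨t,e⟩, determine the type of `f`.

[[f h] [Z [[k g] X]]] is required to be ⟨t,e⟩. [Z [[k g] X]] : ⟨e,e⟩ cannot yield ⟨t,e⟩ as functor, so [f h] : ⟨⟨e,e⟩,⟨t,e⟩⟩.
[f h] is required to be ⟨⟨e,e⟩,⟨t,e⟩⟩. h : t cannot yield ⟨⟨e,e⟩,⟨t,e⟩⟩ as functor, so f : ⟨t,⟨⟨e,e⟩,⟨t,e⟩⟩⟩.

⟨t,⟨⟨e,e⟩,⟨t,e⟩⟩⟩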